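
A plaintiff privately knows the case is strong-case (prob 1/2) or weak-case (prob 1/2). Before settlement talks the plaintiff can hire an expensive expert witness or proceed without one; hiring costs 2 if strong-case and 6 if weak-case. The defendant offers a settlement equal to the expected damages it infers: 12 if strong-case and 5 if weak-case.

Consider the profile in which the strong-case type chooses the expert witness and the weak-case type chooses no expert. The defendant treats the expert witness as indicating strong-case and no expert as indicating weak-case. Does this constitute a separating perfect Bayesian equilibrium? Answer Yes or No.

Under these beliefs, the expert witness earns settlement 12 and no expert earns settlement 5.
strong-case: the expert witness nets 12 − 2 = 10; no expert nets 5. strong-case prefers the expert witness.
weak-case: the expert witness nets 12 − 6 = 6; no expert nets 5. weak-case would deviate to the expert witness.
weak-case has a profitable deviation, so the profile is not an equilibrium.

No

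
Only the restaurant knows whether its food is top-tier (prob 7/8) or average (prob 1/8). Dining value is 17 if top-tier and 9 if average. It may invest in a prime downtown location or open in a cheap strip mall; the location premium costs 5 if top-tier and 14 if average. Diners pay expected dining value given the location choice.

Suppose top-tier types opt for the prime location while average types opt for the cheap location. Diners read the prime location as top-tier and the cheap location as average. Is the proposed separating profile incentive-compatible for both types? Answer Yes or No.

Under these beliefs, the prime location earns price premium 17 and the cheap location earns price premium 9.
top-tier: the prime location nets 17 − 5 = 12; the cheap location nets 9. top-tier prefers the prime location.
average: the prime location nets 17 − 14 = 3; the cheap location nets 9. average prefers the cheap location.
Neither type deviates, so the separating profile is an equilibrium.

Yes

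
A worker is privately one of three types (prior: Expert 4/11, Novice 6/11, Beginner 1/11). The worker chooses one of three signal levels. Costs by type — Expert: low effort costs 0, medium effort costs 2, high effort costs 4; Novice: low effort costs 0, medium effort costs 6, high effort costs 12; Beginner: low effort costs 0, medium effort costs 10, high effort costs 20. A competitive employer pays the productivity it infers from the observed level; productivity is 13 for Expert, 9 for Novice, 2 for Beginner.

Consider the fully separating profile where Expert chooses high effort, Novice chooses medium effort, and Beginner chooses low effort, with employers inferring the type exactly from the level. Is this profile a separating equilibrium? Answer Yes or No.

Yes

Separating wages: high effort → 13, medium effort → 9, low effort → 2.
Expert (assigned high effort): low effort: 2 − 0 = 2; medium effort: 9 − 2 = 7; high effort: 13 − 4 = 9. Expert stays.
Novice (assigned medium effort): low effort: 2 − 0 = 2; medium effort: 9 − 6 = 3; high effort: 13 − 12 = 1. Novice stays.
Beginner (assigned low effort): low effort: 2 − 0 = 2; medium effort: 9 − 10 = -1; high effort: 13 − 20 = -7. Beginner stays.
Every type prefers its assigned level; separation holds.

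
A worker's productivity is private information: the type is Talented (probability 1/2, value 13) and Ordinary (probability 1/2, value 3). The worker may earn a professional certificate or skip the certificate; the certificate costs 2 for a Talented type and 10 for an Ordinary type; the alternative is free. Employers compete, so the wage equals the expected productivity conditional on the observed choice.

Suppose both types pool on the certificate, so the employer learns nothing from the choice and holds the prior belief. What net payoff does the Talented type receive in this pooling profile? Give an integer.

Pooled wage = 1/2·13 + 1/2·3 = 8.
Talented pays cost 2 for the certificate, so net payoff = 8 − 2 = 6.

6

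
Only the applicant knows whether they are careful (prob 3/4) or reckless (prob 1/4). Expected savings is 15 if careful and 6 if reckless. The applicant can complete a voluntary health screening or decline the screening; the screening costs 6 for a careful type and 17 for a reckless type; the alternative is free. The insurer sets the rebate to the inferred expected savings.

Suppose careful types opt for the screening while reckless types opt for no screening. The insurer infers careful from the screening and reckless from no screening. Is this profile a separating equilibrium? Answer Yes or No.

Yes

Under these beliefs, the screening earns rebate 15 and no screening earns rebate 6.
careful: the screening nets 15 − 6 = 9; no screening nets 6. careful prefers the screening.
reckless: the screening nets 15 − 17 = -2; no screening nets 6. reckless prefers no screening.
Neither type deviates, so the separating profile is an equilibrium.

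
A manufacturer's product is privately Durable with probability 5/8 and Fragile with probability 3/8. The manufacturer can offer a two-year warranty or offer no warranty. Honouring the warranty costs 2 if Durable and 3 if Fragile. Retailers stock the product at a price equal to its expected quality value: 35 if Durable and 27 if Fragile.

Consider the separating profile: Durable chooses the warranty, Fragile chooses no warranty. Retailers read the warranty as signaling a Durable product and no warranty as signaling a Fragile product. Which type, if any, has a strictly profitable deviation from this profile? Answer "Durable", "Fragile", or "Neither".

Fragile

The warranty pays 35; no warranty pays 27.
Durable: assigned the warranty, nets 35 − 2 = 33; deviating to no warranty nets 27.
Fragile: assigned no warranty, nets 27; deviating to the warranty nets 35 − 3 = 32.
The Fragile type gains 5 by deviating.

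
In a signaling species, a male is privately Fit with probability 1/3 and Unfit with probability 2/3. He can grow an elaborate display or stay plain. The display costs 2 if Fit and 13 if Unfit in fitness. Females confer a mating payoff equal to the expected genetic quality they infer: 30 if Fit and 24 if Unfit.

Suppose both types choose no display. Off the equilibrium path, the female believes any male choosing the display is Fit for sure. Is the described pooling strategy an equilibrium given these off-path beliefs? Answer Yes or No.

No

On path, the female holds the prior and pays 1/3·30 + 2/3·24 = 26. Off path (the display), believing Fit, it pays 30.
Fit: no display nets 26; the display nets 30 − 2 = 28. Fit would deviate.
Unfit: no display nets 26; the display nets 30 − 13 = 17. Unfit stays.
A type deviates, so pooling fails.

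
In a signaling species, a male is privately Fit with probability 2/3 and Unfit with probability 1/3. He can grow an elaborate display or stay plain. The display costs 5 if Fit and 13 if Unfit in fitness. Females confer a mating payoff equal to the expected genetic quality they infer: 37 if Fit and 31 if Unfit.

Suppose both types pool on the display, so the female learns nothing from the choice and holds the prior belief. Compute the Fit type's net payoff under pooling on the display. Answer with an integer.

30

Pooled mating payoff = 2/3·37 + 1/3·31 = 35.
Fit pays cost 5 for the display, so net payoff = 35 − 5 = 30.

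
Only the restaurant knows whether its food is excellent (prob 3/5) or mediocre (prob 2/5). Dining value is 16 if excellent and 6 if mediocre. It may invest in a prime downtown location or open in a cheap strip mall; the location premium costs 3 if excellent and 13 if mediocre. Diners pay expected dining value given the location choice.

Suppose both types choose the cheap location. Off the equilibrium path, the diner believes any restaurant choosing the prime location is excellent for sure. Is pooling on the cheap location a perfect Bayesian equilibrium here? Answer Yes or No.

On path, the diner holds the prior and pays 3/5·16 + 2/5·6 = 12. Off path (the prime location), believing excellent, it pays 16.
excellent: the cheap location nets 12; the prime location nets 16 − 3 = 13. excellent would deviate.
mediocre: the cheap location nets 12; the prime location nets 16 − 13 = 3. mediocre stays.
A type deviates, so pooling fails.

No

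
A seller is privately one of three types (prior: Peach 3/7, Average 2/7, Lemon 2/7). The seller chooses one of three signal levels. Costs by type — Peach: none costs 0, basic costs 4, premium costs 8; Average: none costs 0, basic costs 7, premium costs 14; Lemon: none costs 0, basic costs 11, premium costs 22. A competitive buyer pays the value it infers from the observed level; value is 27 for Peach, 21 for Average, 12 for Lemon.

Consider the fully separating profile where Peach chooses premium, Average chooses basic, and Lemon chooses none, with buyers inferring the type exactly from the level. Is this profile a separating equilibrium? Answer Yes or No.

Yes

Separating prices: premium → 27, basic → 21, none → 12.
Peach (assigned premium): none: 12 − 0 = 12; basic: 21 − 4 = 17; premium: 27 − 8 = 19. Peach stays.
Average (assigned basic): none: 12 − 0 = 12; basic: 21 − 7 = 14; premium: 27 − 14 = 13. Average stays.
Lemon (assigned none): none: 12 − 0 = 12; basic: 21 − 11 = 10; premium: 27 − 22 = 5. Lemon stays.
Every type prefers its assigned level; separation holds.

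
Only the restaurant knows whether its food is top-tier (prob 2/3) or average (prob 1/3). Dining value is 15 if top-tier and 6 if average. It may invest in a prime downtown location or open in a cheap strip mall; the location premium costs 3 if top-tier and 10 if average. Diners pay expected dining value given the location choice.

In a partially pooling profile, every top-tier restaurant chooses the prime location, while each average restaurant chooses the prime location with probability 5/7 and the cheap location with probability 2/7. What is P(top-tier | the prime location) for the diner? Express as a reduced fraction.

P(the prime location) = (2/3)·1 + (1/3)·(5/7) = 19/21.
By Bayes' rule, P(top-tier | the prime location) = (2/3) / (19/21) = 14/19.

14/19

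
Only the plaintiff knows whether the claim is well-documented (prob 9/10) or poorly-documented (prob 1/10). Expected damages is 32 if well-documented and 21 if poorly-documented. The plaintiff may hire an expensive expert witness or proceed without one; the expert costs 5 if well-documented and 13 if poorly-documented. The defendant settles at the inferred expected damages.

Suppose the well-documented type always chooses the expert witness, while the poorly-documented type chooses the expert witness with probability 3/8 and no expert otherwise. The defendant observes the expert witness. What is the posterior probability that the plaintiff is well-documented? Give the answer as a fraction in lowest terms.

P(the expert witness) = (9/10)·1 + (1/10)·(3/8) = 15/16.
By Bayes' rule, P(well-documented | the expert witness) = (9/10) / (15/16) = 24/25.

24/25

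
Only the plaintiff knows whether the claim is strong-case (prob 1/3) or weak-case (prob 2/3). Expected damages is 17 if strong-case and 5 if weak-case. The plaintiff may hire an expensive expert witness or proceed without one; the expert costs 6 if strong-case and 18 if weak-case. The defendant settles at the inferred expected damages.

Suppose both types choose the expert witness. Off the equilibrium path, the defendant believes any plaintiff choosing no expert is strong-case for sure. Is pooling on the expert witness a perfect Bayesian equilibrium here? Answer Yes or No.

On path, the defendant holds the prior and pays 1/3·17 + 2/3·5 = 9. Off path (no expert), believing strong-case, it pays 17.
strong-case: the expert witness nets 9 − 6 = 3; no expert nets 17. strong-case would deviate.
weak-case: the expert witness nets 9 − 18 = -9; no expert nets 17. weak-case would deviate.
A type deviates, so pooling fails.

No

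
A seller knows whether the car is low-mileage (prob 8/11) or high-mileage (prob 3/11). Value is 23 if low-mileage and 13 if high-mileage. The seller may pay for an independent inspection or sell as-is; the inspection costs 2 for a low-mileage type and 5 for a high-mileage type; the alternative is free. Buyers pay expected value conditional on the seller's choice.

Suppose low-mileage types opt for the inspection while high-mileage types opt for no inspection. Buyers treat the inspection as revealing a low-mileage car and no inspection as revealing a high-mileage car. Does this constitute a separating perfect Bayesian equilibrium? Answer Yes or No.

No

Under these beliefs, the inspection earns price 23 and no inspection earns price 13.
low-mileage: the inspection nets 23 − 2 = 21; no inspection nets 13. low-mileage prefers the inspection.
high-mileage: the inspection nets 23 − 5 = 18; no inspection nets 13. high-mileage would deviate to the inspection.
high-mileage has a profitable deviation, so the profile is not an equilibrium.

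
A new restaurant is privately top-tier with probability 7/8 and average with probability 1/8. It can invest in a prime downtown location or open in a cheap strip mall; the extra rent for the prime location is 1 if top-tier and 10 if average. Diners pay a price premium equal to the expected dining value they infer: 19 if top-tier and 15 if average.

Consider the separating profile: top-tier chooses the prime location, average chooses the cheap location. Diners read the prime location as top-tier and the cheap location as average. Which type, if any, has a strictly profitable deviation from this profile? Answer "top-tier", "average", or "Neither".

The prime location pays 19; the cheap location pays 15.
top-tier: assigned the prime location, nets 19 − 1 = 18; deviating to the cheap location nets 15.
average: assigned the cheap location, nets 15; deviating to the prime location nets 19 − 10 = 9.
Both types strictly prefer their assigned action; no profitable deviation.

Neither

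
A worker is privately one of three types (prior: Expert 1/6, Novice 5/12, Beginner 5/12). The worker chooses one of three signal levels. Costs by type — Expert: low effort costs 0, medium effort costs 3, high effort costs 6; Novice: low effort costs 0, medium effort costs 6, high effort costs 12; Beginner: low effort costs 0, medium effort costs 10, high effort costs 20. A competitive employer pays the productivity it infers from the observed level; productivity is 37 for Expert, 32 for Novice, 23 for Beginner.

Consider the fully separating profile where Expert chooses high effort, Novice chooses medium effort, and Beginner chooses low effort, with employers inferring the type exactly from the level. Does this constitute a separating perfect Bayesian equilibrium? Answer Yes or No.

Yes

Separating wages: high effort → 37, medium effort → 32, low effort → 23.
Expert (assigned high effort): low effort: 23 − 0 = 23; medium effort: 32 − 3 = 29; high effort: 37 − 6 = 31. Expert stays.
Novice (assigned medium effort): low effort: 23 − 0 = 23; medium effort: 32 − 6 = 26; high effort: 37 − 12 = 25. Novice stays.
Beginner (assigned low effort): low effort: 23 − 0 = 23; medium effort: 32 − 10 = 22; high effort: 37 − 20 = 17. Beginner stays.
Every type prefers its assigned level; separation holds.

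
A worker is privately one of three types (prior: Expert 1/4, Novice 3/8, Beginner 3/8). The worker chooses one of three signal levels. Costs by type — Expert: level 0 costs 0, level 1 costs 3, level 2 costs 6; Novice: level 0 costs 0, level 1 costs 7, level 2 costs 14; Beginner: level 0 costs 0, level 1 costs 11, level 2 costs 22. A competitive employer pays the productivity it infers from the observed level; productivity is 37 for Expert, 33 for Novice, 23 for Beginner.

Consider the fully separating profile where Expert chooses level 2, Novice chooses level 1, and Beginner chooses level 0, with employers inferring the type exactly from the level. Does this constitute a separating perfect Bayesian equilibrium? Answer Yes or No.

Separating wages: level 2 → 37, level 1 → 33, level 0 → 23.
Expert (assigned level 2): level 0: 23 − 0 = 23; level 1: 33 − 3 = 30; level 2: 37 − 6 = 31. Expert stays.
Novice (assigned level 1): level 0: 23 − 0 = 23; level 1: 33 − 7 = 26; level 2: 37 − 14 = 23. Novice stays.
Beginner (assigned level 0): level 0: 23 − 0 = 23; level 1: 33 − 11 = 22; level 2: 37 − 22 = 15. Beginner stays.
Every type prefers its assigned level; separation holds.

Yes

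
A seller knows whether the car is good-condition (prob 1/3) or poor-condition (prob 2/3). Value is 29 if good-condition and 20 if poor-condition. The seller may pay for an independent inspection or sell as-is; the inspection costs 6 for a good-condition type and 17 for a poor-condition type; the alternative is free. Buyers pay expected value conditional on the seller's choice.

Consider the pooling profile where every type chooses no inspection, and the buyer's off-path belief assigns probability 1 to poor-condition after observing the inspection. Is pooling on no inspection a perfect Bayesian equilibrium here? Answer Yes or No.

Yes

On path, the buyer holds the prior and pays 1/3·29 + 2/3·20 = 23. Off path (the inspection), believing poor-condition, it pays 20.
good-condition: no inspection nets 23; the inspection nets 20 − 6 = 14. good-condition stays.
poor-condition: no inspection nets 23; the inspection nets 20 − 17 = 3. poor-condition stays.
No type deviates, so pooling is sustained.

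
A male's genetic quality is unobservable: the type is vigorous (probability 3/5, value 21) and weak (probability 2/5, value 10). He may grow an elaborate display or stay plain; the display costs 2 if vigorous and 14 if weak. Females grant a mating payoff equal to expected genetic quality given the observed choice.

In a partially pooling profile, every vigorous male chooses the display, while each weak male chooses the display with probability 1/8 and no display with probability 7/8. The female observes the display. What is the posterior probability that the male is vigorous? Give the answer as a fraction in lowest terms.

P(the display) = (3/5)·1 + (2/5)·(1/8) = 13/20.
By Bayes' rule, P(vigorous | the display) = (3/5) / (13/20) = 12/13.

12/13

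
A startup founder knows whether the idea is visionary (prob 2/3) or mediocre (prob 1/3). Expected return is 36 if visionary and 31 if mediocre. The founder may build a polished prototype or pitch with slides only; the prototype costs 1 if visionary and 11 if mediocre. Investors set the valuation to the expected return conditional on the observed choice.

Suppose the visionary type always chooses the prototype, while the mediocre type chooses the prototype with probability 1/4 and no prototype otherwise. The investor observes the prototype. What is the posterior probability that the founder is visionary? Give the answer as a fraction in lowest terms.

P(the prototype) = (2/3)·1 + (1/3)·(1/4) = 3/4.
By Bayes' rule, P(visionary | the prototype) = (2/3) / (3/4) = 8/9.

8/9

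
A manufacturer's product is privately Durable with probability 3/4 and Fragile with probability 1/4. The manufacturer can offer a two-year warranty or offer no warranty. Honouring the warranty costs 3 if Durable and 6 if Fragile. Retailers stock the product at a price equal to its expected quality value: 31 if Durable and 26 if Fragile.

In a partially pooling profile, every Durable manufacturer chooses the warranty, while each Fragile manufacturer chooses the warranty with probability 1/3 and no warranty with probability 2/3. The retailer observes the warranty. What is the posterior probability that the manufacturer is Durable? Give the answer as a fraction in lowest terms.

9/10

P(the warranty) = (3/4)·1 + (1/4)·(1/3) = 5/6.
By Bayes' rule, P(Durable | the warranty) = (3/4) / (5/6) = 9/10.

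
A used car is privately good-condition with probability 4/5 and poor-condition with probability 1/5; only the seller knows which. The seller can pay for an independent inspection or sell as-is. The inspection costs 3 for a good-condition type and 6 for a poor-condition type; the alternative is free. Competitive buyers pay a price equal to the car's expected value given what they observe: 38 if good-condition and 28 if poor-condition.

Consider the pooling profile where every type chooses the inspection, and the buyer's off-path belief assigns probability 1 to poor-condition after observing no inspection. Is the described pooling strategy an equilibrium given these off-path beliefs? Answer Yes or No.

Yes

On path, the buyer holds the prior and pays 4/5·38 + 1/5·28 = 36. Off path (no inspection), believing poor-condition, it pays 28.
good-condition: the inspection nets 36 − 3 = 33; no inspection nets 28. good-condition stays.
poor-condition: the inspection nets 36 − 6 = 30; no inspection nets 28. poor-condition stays.
No type deviates, so pooling is sustained.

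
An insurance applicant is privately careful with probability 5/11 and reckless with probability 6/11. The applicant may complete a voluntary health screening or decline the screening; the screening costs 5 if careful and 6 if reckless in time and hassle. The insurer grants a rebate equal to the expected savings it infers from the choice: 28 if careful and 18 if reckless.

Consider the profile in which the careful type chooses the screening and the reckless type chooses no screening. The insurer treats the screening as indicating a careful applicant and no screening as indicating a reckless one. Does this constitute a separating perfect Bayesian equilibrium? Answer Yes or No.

No

Under these beliefs, the screening earns rebate 28 and no screening earns rebate 18.
careful: the screening nets 28 − 5 = 23; no screening nets 18. careful prefers the screening.
reckless: the screening nets 28 − 6 = 22; no screening nets 18. reckless would deviate to the screening.
reckless has a profitable deviation, so the profile is not an equilibrium.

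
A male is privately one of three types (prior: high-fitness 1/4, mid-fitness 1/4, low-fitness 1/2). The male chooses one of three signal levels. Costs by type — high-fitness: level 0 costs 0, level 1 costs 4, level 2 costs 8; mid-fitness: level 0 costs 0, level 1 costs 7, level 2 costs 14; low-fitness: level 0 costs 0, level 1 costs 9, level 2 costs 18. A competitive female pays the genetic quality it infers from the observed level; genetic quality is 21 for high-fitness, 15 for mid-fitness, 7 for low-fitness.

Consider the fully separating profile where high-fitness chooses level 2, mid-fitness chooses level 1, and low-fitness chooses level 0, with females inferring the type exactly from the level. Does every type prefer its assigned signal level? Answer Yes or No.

Separating mating payoffs: level 2 → 21, level 1 → 15, level 0 → 7.
high-fitness (assigned level 2): level 0: 7 − 0 = 7; level 1: 15 − 4 = 11; level 2: 21 − 8 = 13. high-fitness stays.
mid-fitness (assigned level 1): level 0: 7 − 0 = 7; level 1: 15 − 7 = 8; level 2: 21 − 14 = 7. mid-fitness stays.
low-fitness (assigned level 0): level 0: 7 − 0 = 7; level 1: 15 − 9 = 6; level 2: 21 − 18 = 3. low-fitness stays.
Every type prefers its assigned level; separation holds.

Yes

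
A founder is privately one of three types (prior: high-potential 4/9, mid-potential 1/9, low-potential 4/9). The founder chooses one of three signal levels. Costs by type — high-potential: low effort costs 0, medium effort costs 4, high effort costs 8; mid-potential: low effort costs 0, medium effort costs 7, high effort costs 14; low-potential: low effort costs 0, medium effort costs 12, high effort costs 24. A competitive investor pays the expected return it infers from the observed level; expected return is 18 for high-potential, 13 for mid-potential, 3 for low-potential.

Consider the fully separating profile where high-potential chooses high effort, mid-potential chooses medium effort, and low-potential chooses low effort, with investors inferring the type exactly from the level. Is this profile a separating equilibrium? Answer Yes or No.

Yes

Separating valuations: high effort → 18, medium effort → 13, low effort → 3.
high-potential (assigned high effort): low effort: 3 − 0 = 3; medium effort: 13 − 4 = 9; high effort: 18 − 8 = 10. high-potential stays.
mid-potential (assigned medium effort): low effort: 3 − 0 = 3; medium effort: 13 − 7 = 6; high effort: 18 − 14 = 4. mid-potential stays.
low-potential (assigned low effort): low effort: 3 − 0 = 3; medium effort: 13 − 12 = 1; high effort: 18 − 24 = -6. low-potential stays.
Every type prefers its assigned level; separation holds.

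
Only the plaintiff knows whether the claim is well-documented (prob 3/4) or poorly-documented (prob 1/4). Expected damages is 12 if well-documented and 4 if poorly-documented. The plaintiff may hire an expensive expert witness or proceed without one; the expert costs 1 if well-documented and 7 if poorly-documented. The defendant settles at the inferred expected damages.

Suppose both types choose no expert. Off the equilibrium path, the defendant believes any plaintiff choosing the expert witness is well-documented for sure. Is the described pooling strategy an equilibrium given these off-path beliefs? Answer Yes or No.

On path, the defendant holds the prior and pays 3/4·12 + 1/4·4 = 10. Off path (the expert witness), believing well-documented, it pays 12.
well-documented: no expert nets 10; the expert witness nets 12 − 1 = 11. well-documented would deviate.
poorly-documented: no expert nets 10; the expert witness nets 12 − 7 = 5. poorly-documented stays.
A type deviates, so pooling fails.

No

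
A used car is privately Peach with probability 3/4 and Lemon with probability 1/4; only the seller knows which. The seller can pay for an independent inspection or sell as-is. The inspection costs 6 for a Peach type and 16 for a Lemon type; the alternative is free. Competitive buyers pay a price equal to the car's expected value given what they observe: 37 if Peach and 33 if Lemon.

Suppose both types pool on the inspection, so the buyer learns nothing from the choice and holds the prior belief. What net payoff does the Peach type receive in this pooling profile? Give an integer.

30

Pooled price = 3/4·37 + 1/4·33 = 36.
Peach pays cost 6 for the inspection, so net payoff = 36 − 6 = 30.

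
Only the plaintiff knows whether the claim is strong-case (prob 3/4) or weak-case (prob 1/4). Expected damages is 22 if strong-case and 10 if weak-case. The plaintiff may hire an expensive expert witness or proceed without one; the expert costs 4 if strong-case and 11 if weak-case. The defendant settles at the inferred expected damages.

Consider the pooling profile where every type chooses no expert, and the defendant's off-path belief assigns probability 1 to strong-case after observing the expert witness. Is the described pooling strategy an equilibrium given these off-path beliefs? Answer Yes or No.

On path, the defendant holds the prior and pays 3/4·22 + 1/4·10 = 19. Off path (the expert witness), believing strong-case, it pays 22.
strong-case: no expert nets 19; the expert witness nets 22 − 4 = 18. strong-case stays.
weak-case: no expert nets 19; the expert witness nets 22 − 11 = 11. weak-case stays.
No type deviates, so pooling is sustained.

Yes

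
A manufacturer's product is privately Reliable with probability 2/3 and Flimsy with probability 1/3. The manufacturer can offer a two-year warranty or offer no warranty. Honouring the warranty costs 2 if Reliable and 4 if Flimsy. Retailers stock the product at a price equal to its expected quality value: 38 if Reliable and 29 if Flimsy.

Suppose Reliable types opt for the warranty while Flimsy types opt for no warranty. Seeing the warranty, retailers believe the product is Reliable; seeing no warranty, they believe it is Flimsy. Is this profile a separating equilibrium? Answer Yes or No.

No

Under these beliefs, the warranty earns price 38 and no warranty earns price 29.
Reliable: the warranty nets 38 − 2 = 36; no warranty nets 29. Reliable prefers the warranty.
Flimsy: the warranty nets 38 − 4 = 34; no warranty nets 29. Flimsy would deviate to the warranty.
Flimsy has a profitable deviation, so the profile is not an equilibrium.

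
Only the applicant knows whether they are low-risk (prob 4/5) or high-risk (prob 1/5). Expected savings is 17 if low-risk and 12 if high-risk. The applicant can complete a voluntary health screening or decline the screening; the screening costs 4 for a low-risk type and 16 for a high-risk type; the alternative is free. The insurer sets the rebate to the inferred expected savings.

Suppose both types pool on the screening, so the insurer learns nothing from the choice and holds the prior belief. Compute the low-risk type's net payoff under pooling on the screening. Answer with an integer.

12

Pooled rebate = 4/5·17 + 1/5·12 = 16.
low-risk pays cost 4 for the screening, so net payoff = 16 − 4 = 12.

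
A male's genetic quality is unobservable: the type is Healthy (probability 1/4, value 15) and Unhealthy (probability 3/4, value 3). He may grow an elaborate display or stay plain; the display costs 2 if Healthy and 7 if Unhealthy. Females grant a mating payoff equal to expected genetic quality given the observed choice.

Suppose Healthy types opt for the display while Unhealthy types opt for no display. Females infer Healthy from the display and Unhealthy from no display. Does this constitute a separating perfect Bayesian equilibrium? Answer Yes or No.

Under these beliefs, the display earns mating payoff 15 and no display earns mating payoff 3.
Healthy: the display nets 15 − 2 = 13; no display nets 3. Healthy prefers the display.
Unhealthy: the display nets 15 − 7 = 8; no display nets 3. Unhealthy would deviate to the display.
Unhealthy has a profitable deviation, so the profile is not an equilibrium.

No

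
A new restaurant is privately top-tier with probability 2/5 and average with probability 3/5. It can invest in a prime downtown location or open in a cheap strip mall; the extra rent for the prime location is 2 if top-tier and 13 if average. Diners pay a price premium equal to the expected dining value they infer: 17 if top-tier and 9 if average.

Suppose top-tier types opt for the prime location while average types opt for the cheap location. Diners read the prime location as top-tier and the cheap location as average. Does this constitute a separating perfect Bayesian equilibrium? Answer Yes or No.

Under these beliefs, the prime location earns price premium 17 and the cheap location earns price premium 9.
top-tier: the prime location nets 17 − 2 = 15; the cheap location nets 9. top-tier prefers the prime location.
average: the prime location nets 17 − 13 = 4; the cheap location nets 9. average prefers the cheap location.
Neither type deviates, so the separating profile is an equilibrium.

Yes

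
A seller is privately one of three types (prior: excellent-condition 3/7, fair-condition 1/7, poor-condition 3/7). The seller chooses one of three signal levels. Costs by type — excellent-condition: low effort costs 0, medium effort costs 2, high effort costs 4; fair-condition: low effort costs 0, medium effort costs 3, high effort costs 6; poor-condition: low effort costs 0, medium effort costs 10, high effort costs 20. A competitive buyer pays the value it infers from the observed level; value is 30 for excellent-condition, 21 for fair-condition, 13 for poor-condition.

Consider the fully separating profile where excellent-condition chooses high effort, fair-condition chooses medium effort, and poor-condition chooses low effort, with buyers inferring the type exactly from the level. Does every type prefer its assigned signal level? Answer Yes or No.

Separating prices: high effort → 30, medium effort → 21, low effort → 13.
excellent-condition (assigned high effort): low effort: 13 − 0 = 13; medium effort: 21 − 2 = 19; high effort: 30 − 4 = 26. excellent-condition stays.
fair-condition (assigned medium effort): low effort: 13 − 0 = 13; medium effort: 21 − 3 = 18; high effort: 30 − 6 = 24. fair-condition prefers high effort.
poor-condition (assigned low effort): low effort: 13 − 0 = 13; medium effort: 21 − 10 = 11; high effort: 30 − 20 = 10. poor-condition stays.
At least one type deviates; the separating profile fails.

No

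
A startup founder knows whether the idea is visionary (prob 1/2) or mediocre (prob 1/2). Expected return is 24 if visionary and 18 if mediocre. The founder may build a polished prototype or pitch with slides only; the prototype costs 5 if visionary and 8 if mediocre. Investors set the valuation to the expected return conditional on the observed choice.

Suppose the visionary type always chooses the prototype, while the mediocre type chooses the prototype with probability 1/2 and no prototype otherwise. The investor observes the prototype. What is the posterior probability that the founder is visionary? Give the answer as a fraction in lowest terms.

2/3

P(the prototype) = (1/2)·1 + (1/2)·(1/2) = 3/4.
By Bayes' rule, P(visionary | the prototype) = (1/2) / (3/4) = 2/3.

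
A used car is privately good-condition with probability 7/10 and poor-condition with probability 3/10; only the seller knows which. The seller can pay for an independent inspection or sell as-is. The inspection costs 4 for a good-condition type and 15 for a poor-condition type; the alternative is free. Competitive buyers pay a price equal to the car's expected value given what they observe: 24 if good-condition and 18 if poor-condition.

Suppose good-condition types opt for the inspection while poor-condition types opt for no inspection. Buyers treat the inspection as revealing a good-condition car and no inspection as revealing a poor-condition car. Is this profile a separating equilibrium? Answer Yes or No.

Yes

Under these beliefs, the inspection earns price 24 and no inspection earns price 18.
good-condition: the inspection nets 24 − 4 = 20; no inspection nets 18. good-condition prefers the inspection.
poor-condition: the inspection nets 24 − 15 = 9; no inspection nets 18. poor-condition prefers no inspection.
Neither type deviates, so the separating profile is an equilibrium.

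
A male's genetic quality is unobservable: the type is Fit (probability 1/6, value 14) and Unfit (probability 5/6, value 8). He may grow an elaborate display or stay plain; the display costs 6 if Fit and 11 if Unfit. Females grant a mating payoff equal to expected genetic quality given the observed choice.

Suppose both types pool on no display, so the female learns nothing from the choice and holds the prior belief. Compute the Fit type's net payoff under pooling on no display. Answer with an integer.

Pooled mating payoff = 1/6·14 + 5/6·8 = 9.
Fit pays no cost for no display, so net payoff = 9.

9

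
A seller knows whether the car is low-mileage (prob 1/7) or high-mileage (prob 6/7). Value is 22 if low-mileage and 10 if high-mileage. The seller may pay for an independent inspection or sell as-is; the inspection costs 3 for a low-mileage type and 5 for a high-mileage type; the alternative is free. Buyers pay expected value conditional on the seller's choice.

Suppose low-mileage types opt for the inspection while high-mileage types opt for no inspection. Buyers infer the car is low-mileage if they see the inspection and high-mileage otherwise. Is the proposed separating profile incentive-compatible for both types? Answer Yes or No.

No

Under these beliefs, the inspection earns price 22 and no inspection earns price 10.
low-mileage: the inspection nets 22 − 3 = 19; no inspection nets 10. low-mileage prefers the inspection.
high-mileage: the inspection nets 22 − 5 = 17; no inspection nets 10. high-mileage would deviate to the inspection.
high-mileage has a profitable deviation, so the profile is not an equilibrium.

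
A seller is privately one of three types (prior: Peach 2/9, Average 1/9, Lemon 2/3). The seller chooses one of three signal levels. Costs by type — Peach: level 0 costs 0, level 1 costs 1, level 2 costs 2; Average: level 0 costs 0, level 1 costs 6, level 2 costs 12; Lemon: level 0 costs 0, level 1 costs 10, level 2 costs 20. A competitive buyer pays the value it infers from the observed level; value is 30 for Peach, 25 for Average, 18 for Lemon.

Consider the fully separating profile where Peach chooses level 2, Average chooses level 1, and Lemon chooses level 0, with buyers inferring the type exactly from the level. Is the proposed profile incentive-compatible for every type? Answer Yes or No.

Yes

Separating prices: level 2 → 30, level 1 → 25, level 0 → 18.
Peach (assigned level 2): level 0: 18 − 0 = 18; level 1: 25 − 1 = 24; level 2: 30 − 2 = 28. Peach stays.
Average (assigned level 1): level 0: 18 − 0 = 18; level 1: 25 − 6 = 19; level 2: 30 − 12 = 18. Average stays.
Lemon (assigned level 0): level 0: 18 − 0 = 18; level 1: 25 − 10 = 15; level 2: 30 − 20 = 10. Lemon stays.
Every type prefers its assigned level; separation holds.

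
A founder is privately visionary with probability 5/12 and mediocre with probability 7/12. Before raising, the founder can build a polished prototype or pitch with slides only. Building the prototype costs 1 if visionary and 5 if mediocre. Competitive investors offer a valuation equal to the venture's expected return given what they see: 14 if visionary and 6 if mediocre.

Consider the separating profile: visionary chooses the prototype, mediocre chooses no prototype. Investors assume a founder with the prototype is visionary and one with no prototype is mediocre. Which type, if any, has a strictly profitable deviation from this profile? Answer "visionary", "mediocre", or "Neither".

The prototype pays 14; no prototype pays 6.
visionary: assigned the prototype, nets 14 − 1 = 13; deviating to no prototype nets 6.
mediocre: assigned no prototype, nets 6; deviating to the prototype nets 14 − 5 = 9.
The mediocre type gains 3 by deviating.

mediocre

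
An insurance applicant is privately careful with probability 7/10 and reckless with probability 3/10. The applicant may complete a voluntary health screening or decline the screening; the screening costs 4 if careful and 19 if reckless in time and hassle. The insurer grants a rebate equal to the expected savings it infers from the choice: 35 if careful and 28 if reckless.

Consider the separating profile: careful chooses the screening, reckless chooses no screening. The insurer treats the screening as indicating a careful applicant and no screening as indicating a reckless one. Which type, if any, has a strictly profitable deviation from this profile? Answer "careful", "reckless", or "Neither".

Neither

The screening pays 35; no screening pays 28.
careful: assigned the screening, nets 35 − 4 = 31; deviating to no screening nets 28.
reckless: assigned no screening, nets 28; deviating to the screening nets 35 − 19 = 16.
Both types strictly prefer their assigned action; no profitable deviation.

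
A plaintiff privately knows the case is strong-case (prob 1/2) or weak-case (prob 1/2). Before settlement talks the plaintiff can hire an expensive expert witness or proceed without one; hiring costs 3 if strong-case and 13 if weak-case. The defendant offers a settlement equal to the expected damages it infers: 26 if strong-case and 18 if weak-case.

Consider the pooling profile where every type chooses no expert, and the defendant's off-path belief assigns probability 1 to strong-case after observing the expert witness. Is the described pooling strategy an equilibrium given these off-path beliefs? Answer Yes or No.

On path, the defendant holds the prior and pays 1/2·26 + 1/2·18 = 22. Off path (the expert witness), believing strong-case, it pays 26.
strong-case: no expert nets 22; the expert witness nets 26 − 3 = 23. strong-case would deviate.
weak-case: no expert nets 22; the expert witness nets 26 − 13 = 13. weak-case stays.
A type deviates, so pooling fails.

No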